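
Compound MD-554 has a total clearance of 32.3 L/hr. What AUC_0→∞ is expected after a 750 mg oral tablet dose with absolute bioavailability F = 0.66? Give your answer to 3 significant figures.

AUC_0→∞ = F × Dose / CL
        = 0.66 × 750 / 32.3 = 15.3251 mg/L·hr

AUC = 15.3 mg/L·hr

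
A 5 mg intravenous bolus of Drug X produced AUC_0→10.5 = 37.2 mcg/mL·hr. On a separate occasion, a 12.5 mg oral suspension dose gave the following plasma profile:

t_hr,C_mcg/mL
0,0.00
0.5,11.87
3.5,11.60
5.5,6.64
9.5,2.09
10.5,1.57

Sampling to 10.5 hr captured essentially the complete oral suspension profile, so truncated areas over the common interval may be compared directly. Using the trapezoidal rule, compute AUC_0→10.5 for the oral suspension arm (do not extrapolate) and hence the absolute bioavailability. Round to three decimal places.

F = 0.814

Trapezoidal AUC_0→10.5 (oral suspension):
  [0→0.5]: (0.00+11.87)/2 × 0.5 = 2.9675
  [0.5→3.5]: (11.87+11.60)/2 × 3 = 35.205
  [3.5→5.5]: (11.60+6.64)/2 × 2 = 18.24
  [5.5→9.5]: (6.64+2.09)/2 × 4 = 17.46
  [9.5→10.5]: (2.09+1.57)/2 × 1 = 1.83
  Sum = 75.7025 mcg/mL·hr
F = (AUC_ev/D_ev)/(AUC_iv/D_iv) = (75.7025/12.5)/(37.2/5) = 6.0562/7.44 = 0.8140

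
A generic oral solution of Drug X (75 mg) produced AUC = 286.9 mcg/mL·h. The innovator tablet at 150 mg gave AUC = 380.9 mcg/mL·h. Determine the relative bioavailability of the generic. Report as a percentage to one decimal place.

F_rel = (AUC_test/D_test) / (AUC_ref/D_ref)
      = (286.9/75) / (380.9/150)
      = 3.82533 / 2.53933 = 1.5064 = 150.64%

F_rel = 150.6%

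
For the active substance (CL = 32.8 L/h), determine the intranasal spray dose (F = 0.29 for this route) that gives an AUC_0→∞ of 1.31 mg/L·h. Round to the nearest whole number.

Dose = 148 mg

Dose = CL × AUC_0→∞ / F
     = 32.8 × 1.31 / 0.29 = 148.166 mg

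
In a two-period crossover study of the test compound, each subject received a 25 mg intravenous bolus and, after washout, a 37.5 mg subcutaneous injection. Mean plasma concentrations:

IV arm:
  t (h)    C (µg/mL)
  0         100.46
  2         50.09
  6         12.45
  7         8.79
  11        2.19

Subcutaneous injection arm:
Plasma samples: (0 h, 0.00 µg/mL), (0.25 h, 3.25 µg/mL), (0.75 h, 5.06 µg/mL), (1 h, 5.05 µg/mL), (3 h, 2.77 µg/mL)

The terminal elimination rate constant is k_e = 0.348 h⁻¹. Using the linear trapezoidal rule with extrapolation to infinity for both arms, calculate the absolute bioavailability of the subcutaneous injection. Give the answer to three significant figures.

Trapezoidal AUC_0→11 (IV):
  [0→2]: (100.46+50.09)/2 × 2 = 150.55
  [2→6]: (50.09+12.45)/2 × 4 = 125.08
  [6→7]: (12.45+8.79)/2 × 1 = 10.62
  [7→11]: (8.79+2.19)/2 × 4 = 21.96
  Sum = 308.21 µg/mL·h
IV tail: 2.19/0.348 = 6.293; AUC_iv,0→∞ = 308.21 + 6.293 = 314.503 µg/mL·h
Trapezoidal AUC_0→3 (subcutaneous injection):
  [0→0.25]: (0.00+3.25)/2 × 0.25 = 0.40625
  [0.25→0.75]: (3.25+5.06)/2 × 0.5 = 2.0775
  [0.75→1]: (5.06+5.05)/2 × 0.25 = 1.26375
  [1→3]: (5.05+2.77)/2 × 2 = 7.82
  Sum = 11.5675 µg/mL·h
subcutaneous injection tail: 2.77/0.348 = 7.960; AUC_ev,0→∞ = 11.5675 + 7.960 = 19.5275 µg/mL·h
F = (AUC_ev/D_ev)/(AUC_iv/D_iv) = (19.5275/37.5)/(314.503/25) = 0.520733/12.58012 = 0.0414

F = 0.0414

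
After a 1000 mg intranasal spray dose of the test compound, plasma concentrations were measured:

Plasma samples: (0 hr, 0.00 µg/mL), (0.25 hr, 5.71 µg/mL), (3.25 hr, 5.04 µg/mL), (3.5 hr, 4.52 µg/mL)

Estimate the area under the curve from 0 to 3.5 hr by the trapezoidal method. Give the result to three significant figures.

Trapezoidal AUC_0→3.5:
  [0→0.25]: (0.00+5.71)/2 × 0.25 = 0.71375
  [0.25→3.25]: (5.71+5.04)/2 × 3 = 16.125
  [3.25→3.5]: (5.04+4.52)/2 × 0.25 = 1.195
  Sum = 18.03375 µg/mL·hr

AUC = 18.0 µg/mL·hr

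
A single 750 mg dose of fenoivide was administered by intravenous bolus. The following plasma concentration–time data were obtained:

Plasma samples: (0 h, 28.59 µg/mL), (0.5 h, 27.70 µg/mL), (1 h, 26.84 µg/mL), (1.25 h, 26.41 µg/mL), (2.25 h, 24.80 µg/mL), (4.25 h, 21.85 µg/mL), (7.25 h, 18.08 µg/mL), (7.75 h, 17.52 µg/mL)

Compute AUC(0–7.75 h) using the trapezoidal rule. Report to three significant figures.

Trapezoidal AUC_0→7.75:
  [0→0.5]: (28.59+27.70)/2 × 0.5 = 14.0725
  [0.5→1]: (27.70+26.84)/2 × 0.5 = 13.635
  [1→1.25]: (26.84+26.41)/2 × 0.25 = 6.65625
  [1.25→2.25]: (26.41+24.80)/2 × 1 = 25.605
  [2.25→4.25]: (24.80+21.85)/2 × 2 = 46.65
  [4.25→7.25]: (21.85+18.08)/2 × 3 = 59.895
  [7.25→7.75]: (18.08+17.52)/2 × 0.5 = 8.9
  Sum = 175.41375 µg/mL·h

AUC = 175 µg/mL·h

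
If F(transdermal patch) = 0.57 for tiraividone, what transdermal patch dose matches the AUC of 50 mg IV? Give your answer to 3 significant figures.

For equal systemic exposure: F × D_ev = D_iv
D_ev = D_iv / F = 50 / 0.57 = 87.7193 mg

D_transdermal = 87.7 mg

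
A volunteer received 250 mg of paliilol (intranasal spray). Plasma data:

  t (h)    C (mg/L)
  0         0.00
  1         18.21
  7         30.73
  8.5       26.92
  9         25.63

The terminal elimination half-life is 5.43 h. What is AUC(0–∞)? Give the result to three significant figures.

AUC = 413 mg/L·h

Trapezoidal AUC_0→9:
  [0→1]: (0.00+18.21)/2 × 1 = 9.105
  [1→7]: (18.21+30.73)/2 × 6 = 146.82
  [7→8.5]: (30.73+26.92)/2 × 1.5 = 43.2375
  [8.5→9]: (26.92+25.63)/2 × 0.5 = 13.1375
  Sum = 212.3 mg/L·h
k_e = ln2 / t½ = 0.693147 / 5.43 = 0.1277 h^-1
Extrapolated tail: C_last / k_e = 25.63 / 0.1277 = 200.705
AUC_0→∞ = 212.3 + 200.705 = 413.005 mg/L·h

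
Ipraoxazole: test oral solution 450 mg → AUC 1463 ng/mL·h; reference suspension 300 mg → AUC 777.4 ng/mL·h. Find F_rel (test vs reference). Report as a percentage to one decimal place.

F_rel = (AUC_test/D_test) / (AUC_ref/D_ref)
      = (1463/450) / (777.4/300)
      = 3.25111 / 2.59133 = 1.2546 = 125.46%

F_rel = 125.5%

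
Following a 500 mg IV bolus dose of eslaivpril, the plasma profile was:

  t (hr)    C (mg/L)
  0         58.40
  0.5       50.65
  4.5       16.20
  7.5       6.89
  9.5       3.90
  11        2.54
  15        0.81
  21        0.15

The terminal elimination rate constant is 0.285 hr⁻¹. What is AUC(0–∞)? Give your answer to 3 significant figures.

AUC = 221 mg/L·hr

Trapezoidal AUC_0→21:
  [0→0.5]: (58.40+50.65)/2 × 0.5 = 27.2625
  [0.5→4.5]: (50.65+16.20)/2 × 4 = 133.7
  [4.5→7.5]: (16.20+6.89)/2 × 3 = 34.635
  [7.5→9.5]: (6.89+3.90)/2 × 2 = 10.79
  [9.5→11]: (3.90+2.54)/2 × 1.5 = 4.83
  [11→15]: (2.54+0.81)/2 × 4 = 6.7
  [15→21]: (0.81+0.15)/2 × 6 = 2.88
  Sum = 220.7975 mg/L·hr
Extrapolated tail: C_last / k_e = 0.15 / 0.285 = 0.526
AUC_0→∞ = 220.7975 + 0.526 = 221.3235 mg/L·hr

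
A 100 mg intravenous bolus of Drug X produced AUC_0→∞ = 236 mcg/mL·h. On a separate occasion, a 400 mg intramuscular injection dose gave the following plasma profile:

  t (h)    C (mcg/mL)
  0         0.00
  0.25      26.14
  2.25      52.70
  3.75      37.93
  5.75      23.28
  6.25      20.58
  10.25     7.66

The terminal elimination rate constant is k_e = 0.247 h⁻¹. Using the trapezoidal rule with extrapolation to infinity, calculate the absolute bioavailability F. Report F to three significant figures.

Trapezoidal AUC_0→10.25 (intramuscular injection):
  [0→0.25]: (0.00+26.14)/2 × 0.25 = 3.2675
  [0.25→2.25]: (26.14+52.70)/2 × 2 = 78.84
  [2.25→3.75]: (52.70+37.93)/2 × 1.5 = 67.9725
  [3.75→5.75]: (37.93+23.28)/2 × 2 = 61.21
  [5.75→6.25]: (23.28+20.58)/2 × 0.5 = 10.965
  [6.25→10.25]: (20.58+7.66)/2 × 4 = 56.48
  Sum = 278.735 mcg/mL·h
Tail: C_last/k_e = 7.66/0.247 = 31.012
AUC_0→∞ (intramuscular injection) = 278.735 + 31.012 = 309.747 mcg/mL·h
F = (AUC_ev/D_ev)/(AUC_iv/D_iv) = (309.747/400)/(236/100) = 0.7743675/2.36 = 0.3281

F = 0.328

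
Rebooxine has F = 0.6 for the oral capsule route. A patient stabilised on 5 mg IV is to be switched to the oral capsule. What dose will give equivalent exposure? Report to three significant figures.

For equal systemic exposure: F × D_ev = D_iv
D_ev = D_iv / F = 5 / 0.6 = 8.33333 mg

D_oral = 8.33 mg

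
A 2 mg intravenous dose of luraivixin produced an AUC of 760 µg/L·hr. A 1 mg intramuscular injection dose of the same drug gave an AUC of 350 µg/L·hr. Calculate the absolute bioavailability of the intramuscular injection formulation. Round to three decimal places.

F = (AUC_ev / D_ev) / (AUC_iv / D_iv)
  = (350/1) / (760/2)
  = 350 / 380 = 0.9211

F = 0.921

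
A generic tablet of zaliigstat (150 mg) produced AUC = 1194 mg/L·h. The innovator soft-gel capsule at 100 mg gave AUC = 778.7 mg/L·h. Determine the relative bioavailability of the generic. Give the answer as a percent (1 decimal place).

F_rel = (AUC_test/D_test) / (AUC_ref/D_ref)
      = (1194/150) / (778.7/100)
      = 7.96 / 7.787 = 1.0222 = 102.22%

F_rel = 102.2%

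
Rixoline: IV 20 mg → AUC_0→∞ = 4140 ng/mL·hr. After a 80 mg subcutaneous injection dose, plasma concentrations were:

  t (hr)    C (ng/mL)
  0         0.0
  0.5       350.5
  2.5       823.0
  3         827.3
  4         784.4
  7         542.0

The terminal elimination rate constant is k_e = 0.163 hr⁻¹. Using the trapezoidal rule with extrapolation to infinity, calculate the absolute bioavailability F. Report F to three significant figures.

F = 0.471

Trapezoidal AUC_0→7 (subcutaneous injection):
  [0→0.5]: (0.0+350.5)/2 × 0.5 = 87.625
  [0.5→2.5]: (350.5+823.0)/2 × 2 = 1173.5
  [2.5→3]: (823.0+827.3)/2 × 0.5 = 412.575
  [3→4]: (827.3+784.4)/2 × 1 = 805.85
  [4→7]: (784.4+542.0)/2 × 3 = 1989.6
  Sum = 4469.15 ng/mL·hr
Tail: C_last/k_e = 542.0/0.163 = 3325.153
AUC_0→∞ (subcutaneous injection) = 4469.15 + 3325.153 = 7794.303 ng/mL·hr
F = (AUC_ev/D_ev)/(AUC_iv/D_iv) = (7794.303/80)/(4140/20) = 97.4288/207 = 0.4707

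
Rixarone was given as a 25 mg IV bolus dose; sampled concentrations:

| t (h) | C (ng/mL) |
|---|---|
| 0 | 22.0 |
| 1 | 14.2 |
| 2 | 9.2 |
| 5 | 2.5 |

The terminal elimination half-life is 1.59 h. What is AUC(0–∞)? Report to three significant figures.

Trapezoidal AUC_0→5:
  [0→1]: (22.0+14.2)/2 × 1 = 18.1
  [1→2]: (14.2+9.2)/2 × 1 = 11.7
  [2→5]: (9.2+2.5)/2 × 3 = 17.55
  Sum = 47.35 ng/mL·h
k_e = ln2 / t½ = 0.693147 / 1.59 = 0.4359 h^-1
Extrapolated tail: C_last / k_e = 2.5 / 0.4359 = 5.735
AUC_0→∞ = 47.35 + 5.735 = 53.085 ng/mL·h

AUC = 53.1 ng/mL·h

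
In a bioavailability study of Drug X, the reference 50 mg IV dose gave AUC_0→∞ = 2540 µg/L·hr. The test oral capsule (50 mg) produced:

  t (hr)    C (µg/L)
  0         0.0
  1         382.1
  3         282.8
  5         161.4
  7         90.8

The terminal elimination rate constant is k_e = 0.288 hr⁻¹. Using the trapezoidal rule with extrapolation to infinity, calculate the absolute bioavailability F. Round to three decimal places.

Trapezoidal AUC_0→7 (oral capsule):
  [0→1]: (0.0+382.1)/2 × 1 = 191.05
  [1→3]: (382.1+282.8)/2 × 2 = 664.9
  [3→5]: (282.8+161.4)/2 × 2 = 444.2
  [5→7]: (161.4+90.8)/2 × 2 = 252.2
  Sum = 1552.35 µg/L·hr
Tail: C_last/k_e = 90.8/0.288 = 315.278
AUC_0→∞ (oral capsule) = 1552.35 + 315.278 = 1867.628 µg/L·hr
F = (AUC_ev/D_ev)/(AUC_iv/D_iv) = (1867.628/50)/(2540/50) = 37.35256/50.8 = 0.7353

F = 0.735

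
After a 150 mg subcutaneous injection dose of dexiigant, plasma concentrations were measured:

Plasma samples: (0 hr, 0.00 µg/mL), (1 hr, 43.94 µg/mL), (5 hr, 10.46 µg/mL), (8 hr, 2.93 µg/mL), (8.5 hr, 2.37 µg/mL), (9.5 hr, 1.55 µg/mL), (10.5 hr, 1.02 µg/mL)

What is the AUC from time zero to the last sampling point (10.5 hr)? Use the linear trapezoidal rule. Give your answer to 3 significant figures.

Trapezoidal AUC_0→10.5:
  [0→1]: (0.00+43.94)/2 × 1 = 21.97
  [1→5]: (43.94+10.46)/2 × 4 = 108.8
  [5→8]: (10.46+2.93)/2 × 3 = 20.085
  [8→8.5]: (2.93+2.37)/2 × 0.5 = 1.325
  [8.5→9.5]: (2.37+1.55)/2 × 1 = 1.96
  [9.5→10.5]: (1.55+1.02)/2 × 1 = 1.285
  Sum = 155.425 µg/mL·hr

AUC = 155 µg/mL·hr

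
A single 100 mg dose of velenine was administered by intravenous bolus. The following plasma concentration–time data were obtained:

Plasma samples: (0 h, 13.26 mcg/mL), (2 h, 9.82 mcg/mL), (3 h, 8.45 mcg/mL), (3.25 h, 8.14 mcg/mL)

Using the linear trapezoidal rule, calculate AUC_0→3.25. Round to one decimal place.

AUC = 34.3 mcg/mL·h

Trapezoidal AUC_0→3.25:
  [0→2]: (13.26+9.82)/2 × 2 = 23.08
  [2→3]: (9.82+8.45)/2 × 1 = 9.135
  [3→3.25]: (8.45+8.14)/2 × 0.25 = 2.07375
  Sum = 34.28875 mcg/mL·h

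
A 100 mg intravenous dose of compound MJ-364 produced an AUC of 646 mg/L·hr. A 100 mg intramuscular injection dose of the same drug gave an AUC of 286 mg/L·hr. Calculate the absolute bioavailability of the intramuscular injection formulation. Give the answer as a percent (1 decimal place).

F = (AUC_ev / D_ev) / (AUC_iv / D_iv)
  = (286/100) / (646/100)
  = 2.86 / 6.46 = 0.4427
  = 44.27%

F = 44.3%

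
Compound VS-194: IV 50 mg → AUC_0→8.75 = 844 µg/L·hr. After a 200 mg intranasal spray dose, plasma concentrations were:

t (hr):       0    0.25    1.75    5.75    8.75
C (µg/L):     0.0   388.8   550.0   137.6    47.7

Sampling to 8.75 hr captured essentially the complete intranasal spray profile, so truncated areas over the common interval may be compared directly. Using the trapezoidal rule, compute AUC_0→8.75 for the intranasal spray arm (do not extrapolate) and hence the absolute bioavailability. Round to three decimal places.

F = 0.713

Trapezoidal AUC_0→8.75 (intranasal spray):
  [0→0.25]: (0.0+388.8)/2 × 0.25 = 48.6
  [0.25→1.75]: (388.8+550.0)/2 × 1.5 = 704.1
  [1.75→5.75]: (550.0+137.6)/2 × 4 = 1375.2
  [5.75→8.75]: (137.6+47.7)/2 × 3 = 277.95
  Sum = 2405.85 µg/L·hr
F = (AUC_ev/D_ev)/(AUC_iv/D_iv) = (2405.85/200)/(844/50) = 12.02925/16.88 = 0.7126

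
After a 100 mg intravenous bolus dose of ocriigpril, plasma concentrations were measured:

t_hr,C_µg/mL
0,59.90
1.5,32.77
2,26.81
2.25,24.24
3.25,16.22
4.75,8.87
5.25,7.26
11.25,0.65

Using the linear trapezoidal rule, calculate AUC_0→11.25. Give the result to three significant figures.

Trapezoidal AUC_0→11.25:
  [0→1.5]: (59.90+32.77)/2 × 1.5 = 69.5025
  [1.5→2]: (32.77+26.81)/2 × 0.5 = 14.895
  [2→2.25]: (26.81+24.24)/2 × 0.25 = 6.38125
  [2.25→3.25]: (24.24+16.22)/2 × 1 = 20.23
  [3.25→4.75]: (16.22+8.87)/2 × 1.5 = 18.8175
  [4.75→5.25]: (8.87+7.26)/2 × 0.5 = 4.0325
  [5.25→11.25]: (7.26+0.65)/2 × 6 = 23.73
  Sum = 157.58875 µg/mL·hr

AUC = 158 µg/mL·hr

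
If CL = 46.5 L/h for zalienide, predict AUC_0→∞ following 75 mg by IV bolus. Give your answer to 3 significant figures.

AUC_0→∞ = Dose_iv / CL
        = 75 / 46.5 = 1.6129 mg/L·h

AUC = 1.61 mg/L·h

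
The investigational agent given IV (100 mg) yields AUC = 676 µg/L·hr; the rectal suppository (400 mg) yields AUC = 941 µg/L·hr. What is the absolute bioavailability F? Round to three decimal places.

F = 0.348

F = (AUC_ev / D_ev) / (AUC_iv / D_iv)
  = (941/400) / (676/100)
  = 2.3525 / 6.76 = 0.3480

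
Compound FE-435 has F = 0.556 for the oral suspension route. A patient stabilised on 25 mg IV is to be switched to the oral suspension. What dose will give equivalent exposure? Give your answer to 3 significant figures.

For equal systemic exposure: F × D_ev = D_iv
D_ev = D_iv / F = 25 / 0.556 = 44.964 mg

D_oral = 45.0 mg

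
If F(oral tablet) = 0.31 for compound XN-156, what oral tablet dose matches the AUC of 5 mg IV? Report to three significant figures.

D_oral = 16.1 mg

For equal systemic exposure: F × D_ev = D_iv
D_ev = D_iv / F = 5 / 0.31 = 16.129 mg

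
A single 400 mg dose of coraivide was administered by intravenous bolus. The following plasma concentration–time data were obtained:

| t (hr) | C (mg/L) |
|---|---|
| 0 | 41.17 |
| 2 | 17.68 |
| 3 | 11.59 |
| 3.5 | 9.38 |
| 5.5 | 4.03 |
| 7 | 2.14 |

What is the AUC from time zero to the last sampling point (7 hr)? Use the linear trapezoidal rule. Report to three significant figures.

AUC = 96.8 mg/L·hr

Trapezoidal AUC_0→7:
  [0→2]: (41.17+17.68)/2 × 2 = 58.85
  [2→3]: (17.68+11.59)/2 × 1 = 14.635
  [3→3.5]: (11.59+9.38)/2 × 0.5 = 5.2425
  [3.5→5.5]: (9.38+4.03)/2 × 2 = 13.41
  [5.5→7]: (4.03+2.14)/2 × 1.5 = 4.6275
  Sum = 96.765 mg/L·hr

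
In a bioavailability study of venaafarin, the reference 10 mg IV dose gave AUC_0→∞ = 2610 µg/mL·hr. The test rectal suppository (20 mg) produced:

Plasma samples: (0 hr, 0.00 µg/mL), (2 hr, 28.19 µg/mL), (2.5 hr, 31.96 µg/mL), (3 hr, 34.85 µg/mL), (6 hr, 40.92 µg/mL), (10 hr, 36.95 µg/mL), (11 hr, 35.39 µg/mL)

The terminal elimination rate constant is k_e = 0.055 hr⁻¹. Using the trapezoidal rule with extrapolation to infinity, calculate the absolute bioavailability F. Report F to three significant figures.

F = 0.193

Trapezoidal AUC_0→11 (rectal suppository):
  [0→2]: (0.00+28.19)/2 × 2 = 28.19
  [2→2.5]: (28.19+31.96)/2 × 0.5 = 15.0375
  [2.5→3]: (31.96+34.85)/2 × 0.5 = 16.7025
  [3→6]: (34.85+40.92)/2 × 3 = 113.655
  [6→10]: (40.92+36.95)/2 × 4 = 155.74
  [10→11]: (36.95+35.39)/2 × 1 = 36.17
  Sum = 365.495 µg/mL·hr
Tail: C_last/k_e = 35.39/0.055 = 643.455
AUC_0→∞ (rectal suppository) = 365.495 + 643.455 = 1008.95 µg/mL·hr
F = (AUC_ev/D_ev)/(AUC_iv/D_iv) = (1008.95/20)/(2610/10) = 50.4475/261 = 0.1933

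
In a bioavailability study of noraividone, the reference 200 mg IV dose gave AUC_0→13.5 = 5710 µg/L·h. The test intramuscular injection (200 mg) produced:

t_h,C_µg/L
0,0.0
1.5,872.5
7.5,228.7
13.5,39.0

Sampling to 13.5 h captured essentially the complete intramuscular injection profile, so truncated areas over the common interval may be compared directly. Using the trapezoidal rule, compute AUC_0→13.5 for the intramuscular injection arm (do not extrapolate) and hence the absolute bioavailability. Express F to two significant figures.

Trapezoidal AUC_0→13.5 (intramuscular injection):
  [0→1.5]: (0.0+872.5)/2 × 1.5 = 654.375
  [1.5→7.5]: (872.5+228.7)/2 × 6 = 3303.6
  [7.5→13.5]: (228.7+39.0)/2 × 6 = 803.1
  Sum = 4761.075 µg/L·h
F = (AUC_ev/D_ev)/(AUC_iv/D_iv) = (4761.075/200)/(5710/200) = 23.805375/28.55 = 0.8338

F = 0.83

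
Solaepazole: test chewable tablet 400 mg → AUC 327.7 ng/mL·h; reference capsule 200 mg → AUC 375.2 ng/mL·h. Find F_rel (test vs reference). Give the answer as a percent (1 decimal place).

F_rel = 43.7%

F_rel = (AUC_test/D_test) / (AUC_ref/D_ref)
      = (327.7/400) / (375.2/200)
      = 0.81925 / 1.876 = 0.4367 = 43.67%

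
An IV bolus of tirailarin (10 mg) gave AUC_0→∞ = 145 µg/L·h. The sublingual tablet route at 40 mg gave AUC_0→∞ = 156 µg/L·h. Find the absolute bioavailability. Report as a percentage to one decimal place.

F = 26.9%

F = (AUC_ev / D_ev) / (AUC_iv / D_iv)
  = (156/40) / (145/10)
  = 3.9 / 14.5 = 0.2690
  = 26.90%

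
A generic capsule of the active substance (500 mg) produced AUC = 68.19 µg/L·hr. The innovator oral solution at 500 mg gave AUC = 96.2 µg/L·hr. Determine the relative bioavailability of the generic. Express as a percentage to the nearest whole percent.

F_rel = (AUC_test/D_test) / (AUC_ref/D_ref)
      = (68.19/500) / (96.2/500)
      = 0.13638 / 0.1924 = 0.7088 = 70.88%

F_rel = 71%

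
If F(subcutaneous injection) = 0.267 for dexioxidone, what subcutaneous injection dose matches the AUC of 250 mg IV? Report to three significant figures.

For equal systemic exposure: F × D_ev = D_iv
D_ev = D_iv / F = 250 / 0.267 = 936.33 mg

D_subcutaneous = 936 mg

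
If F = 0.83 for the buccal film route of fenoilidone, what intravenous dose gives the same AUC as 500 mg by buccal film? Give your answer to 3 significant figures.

D_iv = 415 mg

Systemic exposure from an extravascular dose = F × D_ev, so the equivalent IV dose is F × D_ev.
D_iv = F × D_ev = 0.83 × 500 = 415 mg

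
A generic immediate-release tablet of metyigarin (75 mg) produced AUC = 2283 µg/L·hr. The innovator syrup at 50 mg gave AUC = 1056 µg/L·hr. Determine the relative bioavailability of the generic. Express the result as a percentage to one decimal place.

F_rel = (AUC_test/D_test) / (AUC_ref/D_ref)
      = (2283/75) / (1056/50)
      = 30.44 / 21.12 = 1.4413 = 144.13%

F_rel = 144.1%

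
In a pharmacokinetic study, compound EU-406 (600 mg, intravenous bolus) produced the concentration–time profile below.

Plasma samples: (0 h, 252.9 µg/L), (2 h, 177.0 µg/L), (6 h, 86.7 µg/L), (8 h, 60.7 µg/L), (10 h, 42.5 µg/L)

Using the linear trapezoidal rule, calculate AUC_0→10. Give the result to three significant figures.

Trapezoidal AUC_0→10:
  [0→2]: (252.9+177.0)/2 × 2 = 429.9
  [2→6]: (177.0+86.7)/2 × 4 = 527.4
  [6→8]: (86.7+60.7)/2 × 2 = 147.4
  [8→10]: (60.7+42.5)/2 × 2 = 103.2
  Sum = 1207.9 µg/L·h

AUC = 1210 µg/L·h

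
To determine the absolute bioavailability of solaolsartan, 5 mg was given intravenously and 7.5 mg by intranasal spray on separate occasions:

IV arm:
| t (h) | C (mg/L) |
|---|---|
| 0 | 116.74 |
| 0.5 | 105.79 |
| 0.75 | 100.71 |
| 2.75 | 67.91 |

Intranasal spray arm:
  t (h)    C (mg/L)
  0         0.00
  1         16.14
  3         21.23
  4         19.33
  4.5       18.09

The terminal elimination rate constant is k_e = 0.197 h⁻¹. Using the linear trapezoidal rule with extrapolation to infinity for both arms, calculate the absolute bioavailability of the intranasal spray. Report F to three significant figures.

Trapezoidal AUC_0→2.75 (IV):
  [0→0.5]: (116.74+105.79)/2 × 0.5 = 55.6325
  [0.5→0.75]: (105.79+100.71)/2 × 0.25 = 25.8125
  [0.75→2.75]: (100.71+67.91)/2 × 2 = 168.62
  Sum = 250.065 mg/L·h
IV tail: 67.91/0.197 = 344.721; AUC_iv,0→∞ = 250.065 + 344.721 = 594.786 mg/L·h
Trapezoidal AUC_0→4.5 (intranasal spray):
  [0→1]: (0.00+16.14)/2 × 1 = 8.07
  [1→3]: (16.14+21.23)/2 × 2 = 37.37
  [3→4]: (21.23+19.33)/2 × 1 = 20.28
  [4→4.5]: (19.33+18.09)/2 × 0.5 = 9.355
  Sum = 75.075 mg/L·h
intranasal spray tail: 18.09/0.197 = 91.827; AUC_ev,0→∞ = 75.075 + 91.827 = 166.902 mg/L·h
F = (AUC_ev/D_ev)/(AUC_iv/D_iv) = (166.902/7.5)/(594.786/5) = 22.2536/118.9572 = 0.1871

F = 0.187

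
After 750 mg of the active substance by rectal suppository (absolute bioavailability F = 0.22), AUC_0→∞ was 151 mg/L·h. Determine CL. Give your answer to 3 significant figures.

CL = F × Dose / AUC_0→∞
   = 0.22 × 750 / 151 = 1.09272 L/h

CL = 1.09 L/h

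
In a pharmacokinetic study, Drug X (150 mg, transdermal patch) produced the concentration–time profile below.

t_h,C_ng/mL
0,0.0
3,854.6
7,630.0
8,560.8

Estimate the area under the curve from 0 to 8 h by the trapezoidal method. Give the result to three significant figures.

AUC = 4850 ng/mL·h

Trapezoidal AUC_0→8:
  [0→3]: (0.0+854.6)/2 × 3 = 1281.9
  [3→7]: (854.6+630.0)/2 × 4 = 2969.2
  [7→8]: (630.0+560.8)/2 × 1 = 595.4
  Sum = 4846.5 ng/mL·h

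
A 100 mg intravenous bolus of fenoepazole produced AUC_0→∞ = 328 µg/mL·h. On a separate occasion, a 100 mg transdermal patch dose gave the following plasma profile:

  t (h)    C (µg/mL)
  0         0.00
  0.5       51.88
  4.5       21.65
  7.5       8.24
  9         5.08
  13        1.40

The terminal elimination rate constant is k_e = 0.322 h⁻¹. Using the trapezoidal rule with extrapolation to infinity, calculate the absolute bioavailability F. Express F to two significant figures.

F = 0.71

Trapezoidal AUC_0→13 (transdermal patch):
  [0→0.5]: (0.00+51.88)/2 × 0.5 = 12.97
  [0.5→4.5]: (51.88+21.65)/2 × 4 = 147.06
  [4.5→7.5]: (21.65+8.24)/2 × 3 = 44.835
  [7.5→9]: (8.24+5.08)/2 × 1.5 = 9.99
  [9→13]: (5.08+1.40)/2 × 4 = 12.96
  Sum = 227.815 µg/mL·h
Tail: C_last/k_e = 1.40/0.322 = 4.348
AUC_0→∞ (transdermal patch) = 227.815 + 4.348 = 232.163 µg/mL·h
F = (AUC_ev/D_ev)/(AUC_iv/D_iv) = (232.163/100)/(328/100) = 2.32163/3.28 = 0.7078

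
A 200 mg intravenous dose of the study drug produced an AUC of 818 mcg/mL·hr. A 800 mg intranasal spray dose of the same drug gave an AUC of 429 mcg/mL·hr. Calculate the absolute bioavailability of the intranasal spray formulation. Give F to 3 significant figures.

F = (AUC_ev / D_ev) / (AUC_iv / D_iv)
  = (429/800) / (818/200)
  = 0.53625 / 4.09 = 0.1311

F = 0.131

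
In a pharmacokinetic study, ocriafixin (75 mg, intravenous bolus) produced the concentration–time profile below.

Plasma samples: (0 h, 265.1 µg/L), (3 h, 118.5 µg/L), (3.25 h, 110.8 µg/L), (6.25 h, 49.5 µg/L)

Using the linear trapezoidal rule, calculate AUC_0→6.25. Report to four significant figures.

AUC = 844.5 µg/L·h

Trapezoidal AUC_0→6.25:
  [0→3]: (265.1+118.5)/2 × 3 = 575.4
  [3→3.25]: (118.5+110.8)/2 × 0.25 = 28.6625
  [3.25→6.25]: (110.8+49.5)/2 × 3 = 240.45
  Sum = 844.5125 µg/L·h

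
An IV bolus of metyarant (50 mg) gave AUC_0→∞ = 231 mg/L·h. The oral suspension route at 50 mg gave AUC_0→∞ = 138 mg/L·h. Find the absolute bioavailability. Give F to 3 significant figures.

F = (AUC_ev / D_ev) / (AUC_iv / D_iv)
  = (138/50) / (231/50)
  = 2.76 / 4.62 = 0.5974

F = 0.597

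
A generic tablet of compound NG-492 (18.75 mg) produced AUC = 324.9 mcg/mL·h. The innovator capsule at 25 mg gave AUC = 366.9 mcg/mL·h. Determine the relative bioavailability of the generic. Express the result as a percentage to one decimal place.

F_rel = (AUC_test/D_test) / (AUC_ref/D_ref)
      = (324.9/18.75) / (366.9/25)
      = 17.328 / 14.676 = 1.1807 = 118.07%

F_rel = 118.1%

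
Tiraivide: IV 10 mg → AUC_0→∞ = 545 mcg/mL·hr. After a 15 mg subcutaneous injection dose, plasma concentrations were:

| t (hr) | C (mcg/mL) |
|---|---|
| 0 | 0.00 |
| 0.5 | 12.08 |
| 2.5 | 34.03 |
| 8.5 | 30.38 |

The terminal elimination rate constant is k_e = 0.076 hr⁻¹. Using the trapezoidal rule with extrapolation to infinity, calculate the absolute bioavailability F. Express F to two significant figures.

Trapezoidal AUC_0→8.5 (subcutaneous injection):
  [0→0.5]: (0.00+12.08)/2 × 0.5 = 3.02
  [0.5→2.5]: (12.08+34.03)/2 × 2 = 46.11
  [2.5→8.5]: (34.03+30.38)/2 × 6 = 193.23
  Sum = 242.36 mcg/mL·hr
Tail: C_last/k_e = 30.38/0.076 = 399.737
AUC_0→∞ (subcutaneous injection) = 242.36 + 399.737 = 642.097 mcg/mL·hr
F = (AUC_ev/D_ev)/(AUC_iv/D_iv) = (642.097/15)/(545/10) = 42.8065/54.5 = 0.7854

F = 0.79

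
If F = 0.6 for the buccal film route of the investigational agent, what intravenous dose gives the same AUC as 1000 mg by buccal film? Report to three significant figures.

Systemic exposure from an extravascular dose = F × D_ev, so the equivalent IV dose is F × D_ev.
D_iv = F × D_ev = 0.6 × 1000 = 600 mg

D_iv = 600 mg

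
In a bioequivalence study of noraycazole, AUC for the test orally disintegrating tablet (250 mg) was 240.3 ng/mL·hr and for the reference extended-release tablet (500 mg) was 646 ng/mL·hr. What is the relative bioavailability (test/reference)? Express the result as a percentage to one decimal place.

F_rel = (AUC_test/D_test) / (AUC_ref/D_ref)
      = (240.3/250) / (646/500)
      = 0.9612 / 1.292 = 0.7440 = 74.40%

F_rel = 74.4%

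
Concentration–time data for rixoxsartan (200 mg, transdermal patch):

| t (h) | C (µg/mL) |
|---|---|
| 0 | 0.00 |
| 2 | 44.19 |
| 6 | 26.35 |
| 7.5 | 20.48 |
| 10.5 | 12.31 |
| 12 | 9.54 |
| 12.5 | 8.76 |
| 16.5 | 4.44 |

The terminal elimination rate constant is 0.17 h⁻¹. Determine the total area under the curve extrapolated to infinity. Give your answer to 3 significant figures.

AUC = 343 µg/mL·h

Trapezoidal AUC_0→16.5:
  [0→2]: (0.00+44.19)/2 × 2 = 44.19
  [2→6]: (44.19+26.35)/2 × 4 = 141.08
  [6→7.5]: (26.35+20.48)/2 × 1.5 = 35.1225
  [7.5→10.5]: (20.48+12.31)/2 × 3 = 49.185
  [10.5→12]: (12.31+9.54)/2 × 1.5 = 16.3875
  [12→12.5]: (9.54+8.76)/2 × 0.5 = 4.575
  [12.5→16.5]: (8.76+4.44)/2 × 4 = 26.4
  Sum = 316.94 µg/mL·h
Extrapolated tail: C_last / k_e = 4.44 / 0.17 = 26.118
AUC_0→∞ = 316.94 + 26.118 = 343.058 µg/mL·h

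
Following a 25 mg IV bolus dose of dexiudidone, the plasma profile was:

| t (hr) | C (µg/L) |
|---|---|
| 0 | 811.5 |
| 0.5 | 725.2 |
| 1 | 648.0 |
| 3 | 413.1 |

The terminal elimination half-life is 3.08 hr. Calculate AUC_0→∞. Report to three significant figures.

Trapezoidal AUC_0→3:
  [0→0.5]: (811.5+725.2)/2 × 0.5 = 384.175
  [0.5→1]: (725.2+648.0)/2 × 0.5 = 343.3
  [1→3]: (648.0+413.1)/2 × 2 = 1061.1
  Sum = 1788.575 µg/L·hr
k_e = ln2 / t½ = 0.693147 / 3.08 = 0.2250 hr^-1
Extrapolated tail: C_last / k_e = 413.1 / 0.225 = 1836.000
AUC_0→∞ = 1788.575 + 1836.000 = 3624.575 µg/L·hr

AUC = 3620 µg/L·hr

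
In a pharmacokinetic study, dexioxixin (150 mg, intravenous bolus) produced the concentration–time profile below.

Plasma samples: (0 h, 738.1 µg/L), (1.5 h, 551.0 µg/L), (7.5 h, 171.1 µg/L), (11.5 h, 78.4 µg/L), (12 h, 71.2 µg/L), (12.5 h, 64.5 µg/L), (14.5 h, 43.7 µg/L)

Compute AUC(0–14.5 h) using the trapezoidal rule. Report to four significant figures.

Trapezoidal AUC_0→14.5:
  [0→1.5]: (738.1+551.0)/2 × 1.5 = 966.825
  [1.5→7.5]: (551.0+171.1)/2 × 6 = 2166.3
  [7.5→11.5]: (171.1+78.4)/2 × 4 = 499.0
  [11.5→12]: (78.4+71.2)/2 × 0.5 = 37.4
  [12→12.5]: (71.2+64.5)/2 × 0.5 = 33.925
  [12.5→14.5]: (64.5+43.7)/2 × 2 = 108.2
  Sum = 3811.65 µg/L·h

AUC = 3812 µg/L·h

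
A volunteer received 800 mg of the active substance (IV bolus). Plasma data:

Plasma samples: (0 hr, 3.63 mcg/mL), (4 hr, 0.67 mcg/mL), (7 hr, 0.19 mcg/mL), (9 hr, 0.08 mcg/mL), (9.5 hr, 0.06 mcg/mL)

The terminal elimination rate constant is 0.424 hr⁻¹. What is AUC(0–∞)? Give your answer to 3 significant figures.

Trapezoidal AUC_0→9.5:
  [0→4]: (3.63+0.67)/2 × 4 = 8.6
  [4→7]: (0.67+0.19)/2 × 3 = 1.29
  [7→9]: (0.19+0.08)/2 × 2 = 0.27
  [9→9.5]: (0.08+0.06)/2 × 0.5 = 0.035
  Sum = 10.195 mcg/mL·hr
Extrapolated tail: C_last / k_e = 0.06 / 0.424 = 0.142
AUC_0→∞ = 10.195 + 0.142 = 10.337 mcg/mL·hr

AUC = 10.3 mcg/mL·hr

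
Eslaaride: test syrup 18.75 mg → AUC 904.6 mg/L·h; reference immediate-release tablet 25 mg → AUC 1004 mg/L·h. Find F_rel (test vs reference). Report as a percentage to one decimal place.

F_rel = (AUC_test/D_test) / (AUC_ref/D_ref)
      = (904.6/18.75) / (1004/25)
      = 48.2453 / 40.16 = 1.2013 = 120.13%

F_rel = 120.1%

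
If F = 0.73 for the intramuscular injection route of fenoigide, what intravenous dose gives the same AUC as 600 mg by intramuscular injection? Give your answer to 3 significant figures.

Systemic exposure from an extravascular dose = F × D_ev, so the equivalent IV dose is F × D_ev.
D_iv = F × D_ev = 0.73 × 600 = 438 mg

D_iv = 438 mg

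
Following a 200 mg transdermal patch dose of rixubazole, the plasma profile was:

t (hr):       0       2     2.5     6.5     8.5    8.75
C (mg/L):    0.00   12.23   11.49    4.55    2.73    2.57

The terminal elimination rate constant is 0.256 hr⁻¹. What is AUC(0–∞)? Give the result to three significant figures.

Trapezoidal AUC_0→8.75:
  [0→2]: (0.00+12.23)/2 × 2 = 12.23
  [2→2.5]: (12.23+11.49)/2 × 0.5 = 5.93
  [2.5→6.5]: (11.49+4.55)/2 × 4 = 32.08
  [6.5→8.5]: (4.55+2.73)/2 × 2 = 7.28
  [8.5→8.75]: (2.73+2.57)/2 × 0.25 = 0.6625
  Sum = 58.1825 mg/L·hr
Extrapolated tail: C_last / k_e = 2.57 / 0.256 = 10.039
AUC_0→∞ = 58.1825 + 10.039 = 68.2215 mg/L·hr

AUC = 68.2 mg/L·hr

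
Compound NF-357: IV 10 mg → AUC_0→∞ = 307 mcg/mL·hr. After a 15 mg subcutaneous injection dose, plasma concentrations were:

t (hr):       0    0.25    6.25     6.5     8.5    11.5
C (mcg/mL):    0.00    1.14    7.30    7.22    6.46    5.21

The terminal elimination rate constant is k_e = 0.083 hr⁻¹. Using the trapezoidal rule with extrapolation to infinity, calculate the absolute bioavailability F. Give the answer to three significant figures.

F = 0.263

Trapezoidal AUC_0→11.5 (subcutaneous injection):
  [0→0.25]: (0.00+1.14)/2 × 0.25 = 0.1425
  [0.25→6.25]: (1.14+7.30)/2 × 6 = 25.32
  [6.25→6.5]: (7.30+7.22)/2 × 0.25 = 1.815
  [6.5→8.5]: (7.22+6.46)/2 × 2 = 13.68
  [8.5→11.5]: (6.46+5.21)/2 × 3 = 17.505
  Sum = 58.4625 mcg/mL·hr
Tail: C_last/k_e = 5.21/0.083 = 62.771
AUC_0→∞ (subcutaneous injection) = 58.4625 + 62.771 = 121.2335 mcg/mL·hr
F = (AUC_ev/D_ev)/(AUC_iv/D_iv) = (121.2335/15)/(307/10) = 8.08223/30.7 = 0.2633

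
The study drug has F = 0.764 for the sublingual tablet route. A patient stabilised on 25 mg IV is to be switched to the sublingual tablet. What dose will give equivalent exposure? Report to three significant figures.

D_sublingual = 32.7 mg

For equal systemic exposure: F × D_ev = D_iv
D_ev = D_iv / F = 25 / 0.764 = 32.7225 mg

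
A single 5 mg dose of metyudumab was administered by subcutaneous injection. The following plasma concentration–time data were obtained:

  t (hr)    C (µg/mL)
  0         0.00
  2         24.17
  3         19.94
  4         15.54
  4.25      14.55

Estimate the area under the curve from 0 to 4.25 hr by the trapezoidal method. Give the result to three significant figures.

AUC = 67.7 µg/mL·hr

Trapezoidal AUC_0→4.25:
  [0→2]: (0.00+24.17)/2 × 2 = 24.17
  [2→3]: (24.17+19.94)/2 × 1 = 22.055
  [3→4]: (19.94+15.54)/2 × 1 = 17.74
  [4→4.25]: (15.54+14.55)/2 × 0.25 = 3.76125
  Sum = 67.72625 µg/mL·hr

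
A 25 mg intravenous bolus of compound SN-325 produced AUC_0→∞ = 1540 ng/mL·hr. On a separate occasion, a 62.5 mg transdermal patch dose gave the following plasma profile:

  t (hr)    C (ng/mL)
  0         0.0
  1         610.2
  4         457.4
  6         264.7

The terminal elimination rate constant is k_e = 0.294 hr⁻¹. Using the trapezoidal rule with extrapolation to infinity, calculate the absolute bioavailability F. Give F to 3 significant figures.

F = 0.917

Trapezoidal AUC_0→6 (transdermal patch):
  [0→1]: (0.0+610.2)/2 × 1 = 305.1
  [1→4]: (610.2+457.4)/2 × 3 = 1601.4
  [4→6]: (457.4+264.7)/2 × 2 = 722.1
  Sum = 2628.6 ng/mL·hr
Tail: C_last/k_e = 264.7/0.294 = 900.340
AUC_0→∞ (transdermal patch) = 2628.6 + 900.340 = 3528.94 ng/mL·hr
F = (AUC_ev/D_ev)/(AUC_iv/D_iv) = (3528.94/62.5)/(1540/25) = 56.46304/61.6 = 0.9166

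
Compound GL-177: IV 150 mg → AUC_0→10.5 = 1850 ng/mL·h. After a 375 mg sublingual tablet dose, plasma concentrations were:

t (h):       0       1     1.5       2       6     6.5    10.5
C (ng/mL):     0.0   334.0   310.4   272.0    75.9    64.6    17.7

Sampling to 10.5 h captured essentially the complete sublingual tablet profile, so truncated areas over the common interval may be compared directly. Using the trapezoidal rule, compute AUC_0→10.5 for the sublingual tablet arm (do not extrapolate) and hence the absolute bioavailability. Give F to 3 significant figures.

F = 0.296

Trapezoidal AUC_0→10.5 (sublingual tablet):
  [0→1]: (0.0+334.0)/2 × 1 = 167.0
  [1→1.5]: (334.0+310.4)/2 × 0.5 = 161.1
  [1.5→2]: (310.4+272.0)/2 × 0.5 = 145.6
  [2→6]: (272.0+75.9)/2 × 4 = 695.8
  [6→6.5]: (75.9+64.6)/2 × 0.5 = 35.125
  [6.5→10.5]: (64.6+17.7)/2 × 4 = 164.6
  Sum = 1369.225 ng/mL·h
F = (AUC_ev/D_ev)/(AUC_iv/D_iv) = (1369.225/375)/(1850/150) = 3.65127/12.3333 = 0.2960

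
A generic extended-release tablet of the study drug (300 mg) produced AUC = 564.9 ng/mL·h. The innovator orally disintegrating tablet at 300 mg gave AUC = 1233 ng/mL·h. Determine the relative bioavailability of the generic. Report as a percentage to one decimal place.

F_rel = 45.8%

F_rel = (AUC_test/D_test) / (AUC_ref/D_ref)
      = (564.9/300) / (1233/300)
      = 1.883 / 4.11 = 0.4582 = 45.82%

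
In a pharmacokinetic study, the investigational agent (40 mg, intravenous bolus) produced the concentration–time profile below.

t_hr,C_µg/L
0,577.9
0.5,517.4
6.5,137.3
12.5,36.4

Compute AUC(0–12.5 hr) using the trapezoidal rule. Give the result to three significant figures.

Trapezoidal AUC_0→12.5:
  [0→0.5]: (577.9+517.4)/2 × 0.5 = 273.825
  [0.5→6.5]: (517.4+137.3)/2 × 6 = 1964.1
  [6.5→12.5]: (137.3+36.4)/2 × 6 = 521.1
  Sum = 2759.025 µg/L·hr

AUC = 2760 µg/L·hr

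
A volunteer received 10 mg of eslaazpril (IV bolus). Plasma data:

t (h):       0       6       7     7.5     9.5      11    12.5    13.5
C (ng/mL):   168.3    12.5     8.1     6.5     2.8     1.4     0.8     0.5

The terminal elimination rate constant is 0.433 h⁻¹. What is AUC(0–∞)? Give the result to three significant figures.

AUC = 572 ng/mL·h

Trapezoidal AUC_0→13.5:
  [0→6]: (168.3+12.5)/2 × 6 = 542.4
  [6→7]: (12.5+8.1)/2 × 1 = 10.3
  [7→7.5]: (8.1+6.5)/2 × 0.5 = 3.65
  [7.5→9.5]: (6.5+2.8)/2 × 2 = 9.3
  [9.5→11]: (2.8+1.4)/2 × 1.5 = 3.15
  [11→12.5]: (1.4+0.8)/2 × 1.5 = 1.65
  [12.5→13.5]: (0.8+0.5)/2 × 1 = 0.65
  Sum = 571.1 ng/mL·h
Extrapolated tail: C_last / k_e = 0.5 / 0.433 = 1.155
AUC_0→∞ = 571.1 + 1.155 = 572.255 ng/mL·h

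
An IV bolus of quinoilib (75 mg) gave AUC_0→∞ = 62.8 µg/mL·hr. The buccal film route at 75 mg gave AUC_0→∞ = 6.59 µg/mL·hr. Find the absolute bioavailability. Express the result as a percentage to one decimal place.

F = 10.5%

F = (AUC_ev / D_ev) / (AUC_iv / D_iv)
  = (6.59/75) / (62.8/75)
  = 0.0878667 / 0.837333 = 0.1049
  = 10.49%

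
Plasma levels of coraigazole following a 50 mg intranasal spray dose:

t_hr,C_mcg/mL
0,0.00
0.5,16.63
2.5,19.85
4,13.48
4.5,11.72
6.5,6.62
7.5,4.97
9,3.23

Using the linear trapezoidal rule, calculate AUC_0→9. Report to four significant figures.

Trapezoidal AUC_0→9:
  [0→0.5]: (0.00+16.63)/2 × 0.5 = 4.1575
  [0.5→2.5]: (16.63+19.85)/2 × 2 = 36.48
  [2.5→4]: (19.85+13.48)/2 × 1.5 = 24.9975
  [4→4.5]: (13.48+11.72)/2 × 0.5 = 6.3
  [4.5→6.5]: (11.72+6.62)/2 × 2 = 18.34
  [6.5→7.5]: (6.62+4.97)/2 × 1 = 5.795
  [7.5→9]: (4.97+3.23)/2 × 1.5 = 6.15
  Sum = 102.22 mcg/mL·hr

AUC = 102.2 mcg/mL·hr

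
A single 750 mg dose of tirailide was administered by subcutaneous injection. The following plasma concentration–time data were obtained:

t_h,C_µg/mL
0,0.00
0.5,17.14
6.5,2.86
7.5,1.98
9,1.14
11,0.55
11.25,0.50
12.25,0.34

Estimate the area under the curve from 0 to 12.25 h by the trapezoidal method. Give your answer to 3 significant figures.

Trapezoidal AUC_0→12.25:
  [0→0.5]: (0.00+17.14)/2 × 0.5 = 4.285
  [0.5→6.5]: (17.14+2.86)/2 × 6 = 60.0
  [6.5→7.5]: (2.86+1.98)/2 × 1 = 2.42
  [7.5→9]: (1.98+1.14)/2 × 1.5 = 2.34
  [9→11]: (1.14+0.55)/2 × 2 = 1.69
  [11→11.25]: (0.55+0.50)/2 × 0.25 = 0.13125
  [11.25→12.25]: (0.50+0.34)/2 × 1 = 0.42
  Sum = 71.28625 µg/mL·h

AUC = 71.3 µg/mL·h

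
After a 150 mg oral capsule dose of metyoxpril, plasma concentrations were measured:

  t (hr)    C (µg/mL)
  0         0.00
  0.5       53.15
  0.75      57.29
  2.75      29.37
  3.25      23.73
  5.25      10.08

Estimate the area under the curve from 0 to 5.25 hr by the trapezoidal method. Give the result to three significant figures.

Trapezoidal AUC_0→5.25:
  [0→0.5]: (0.00+53.15)/2 × 0.5 = 13.2875
  [0.5→0.75]: (53.15+57.29)/2 × 0.25 = 13.805
  [0.75→2.75]: (57.29+29.37)/2 × 2 = 86.66
  [2.75→3.25]: (29.37+23.73)/2 × 0.5 = 13.275
  [3.25→5.25]: (23.73+10.08)/2 × 2 = 33.81
  Sum = 160.8375 µg/mL·hr

AUC = 161 µg/mL·hr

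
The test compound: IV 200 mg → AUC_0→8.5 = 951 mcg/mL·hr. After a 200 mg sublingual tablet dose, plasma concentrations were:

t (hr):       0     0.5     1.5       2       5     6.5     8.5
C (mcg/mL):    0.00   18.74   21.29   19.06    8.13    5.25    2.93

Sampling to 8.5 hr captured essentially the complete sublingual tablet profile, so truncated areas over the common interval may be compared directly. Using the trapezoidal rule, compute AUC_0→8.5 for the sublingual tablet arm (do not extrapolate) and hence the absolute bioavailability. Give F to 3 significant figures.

Trapezoidal AUC_0→8.5 (sublingual tablet):
  [0→0.5]: (0.00+18.74)/2 × 0.5 = 4.685
  [0.5→1.5]: (18.74+21.29)/2 × 1 = 20.015
  [1.5→2]: (21.29+19.06)/2 × 0.5 = 10.0875
  [2→5]: (19.06+8.13)/2 × 3 = 40.785
  [5→6.5]: (8.13+5.25)/2 × 1.5 = 10.035
  [6.5→8.5]: (5.25+2.93)/2 × 2 = 8.18
  Sum = 93.7875 mcg/mL·hr
F = (AUC_ev/D_ev)/(AUC_iv/D_iv) = (93.7875/200)/(951/200) = 0.4689375/4.755 = 0.0986

F = 0.0986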